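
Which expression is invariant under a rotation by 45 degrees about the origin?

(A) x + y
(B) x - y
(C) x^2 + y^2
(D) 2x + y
C

A rotation by 45 degrees sends (x, y) to (sqrt(2)x/2 - sqrt(2)y/2, sqrt(2)x/2 + sqrt(2)y/2).
Substitute the transformed coordinates into each option and compare with the original:
(A) x + y  ->  (sqrt(2)x/2 - sqrt(2)y/2) + (sqrt(2)x/2 + sqrt(2)y/2) = sqrt(2)x   [differs from x + y: not invariant]
(B) x - y  ->  (sqrt(2)x/2 - sqrt(2)y/2) - (sqrt(2)x/2 + sqrt(2)y/2) = -sqrt(2)y   [differs from x - y: not invariant]
(C) x^2 + y^2  ->  (sqrt(2)x/2 - sqrt(2)y/2)^2 + (sqrt(2)x/2 + sqrt(2)y/2)^2 = x^2 + y^2   [equals x^2 + y^2: invariant]
(D) 2x + y  ->  2(sqrt(2)x/2 - sqrt(2)y/2) + (sqrt(2)x/2 + sqrt(2)y/2) = 3sqrt(2)x/2 - sqrt(2)y/2   [differs from 2x + y: not invariant]

Only option (C), x^2 + y^2, is unchanged by the transformation.
Geometrically, x^2 + y^2 is the squared distance from the origin, which every rotation about the origin preserves.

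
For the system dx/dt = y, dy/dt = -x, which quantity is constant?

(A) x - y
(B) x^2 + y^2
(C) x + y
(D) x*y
B

A first integral I satisfies dI/dt = 0 along every solution. Differentiate each option and use the equation of motion:
(A) d/dt[x - y] = y - (-x) = x + y, not identically 0
(B) d/dt[x^2 + y^2] = 2x*dx/dt + 2y*dy/dt = 2x*y + 2y*(-x) = 0
(C) d/dt[x + y] = y + (-x) = y - x, not identically 0
(D) d/dt[x*y] = (dx/dt)y + x(dy/dt) = y^2 - x^2, not identically 0

Only (B) has zero time-derivative. So x^2 + y^2 (the squared radius; trajectories are circles) is the conserved quantity.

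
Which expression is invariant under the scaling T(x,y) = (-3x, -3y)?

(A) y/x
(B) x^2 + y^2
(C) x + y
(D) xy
A

Under the uniform scaling T(x,y) = (-3x, -3y):
Substitute the transformed coordinates into each option and compare with the original:
(A) y/x  ->  (-3y)/(-3x) = y/x   [equals y/x: invariant]
(B) x^2 + y^2  ->  (-3x)^2 + (-3y)^2 = 9x^2 + 9y^2   [differs from x^2 + y^2: not invariant]
(C) x + y  ->  (-3x) + (-3y) = -3x - 3y   [differs from x + y: not invariant]
(D) xy  ->  (-3x)(-3y) = 9xy   [differs from xy: not invariant]

Only option (A), y/x, is unchanged by the transformation.
The common factor -3 cancels in a ratio of coordinates, while sums, products and sums of squares pick up factors of -3 or 9.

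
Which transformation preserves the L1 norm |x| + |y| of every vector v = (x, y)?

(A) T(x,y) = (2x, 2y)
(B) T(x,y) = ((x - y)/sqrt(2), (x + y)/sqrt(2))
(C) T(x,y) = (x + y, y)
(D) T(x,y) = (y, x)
D

A transformation preserves a norm if ||T(v)|| = ||v|| for every v; a single vector where the norm changes rules an option out.

(A) T(x,y) = (2x, 2y): v = (1, 0) has norm |1| + |0| = 1, but T(v) = (2, 0) has norm 2 -- not preserved.
(B) T(x,y) = ((x - y)/sqrt(2), (x + y)/sqrt(2)): v = (1, 0) has norm |1| + |0| = 1, but T(v) = (sqrt(2)/2, sqrt(2)/2) has norm sqrt(2) -- not preserved.
(C) T(x,y) = (x + y, y): v = (0, 1) has norm |0| + |1| = 1, but T(v) = (1, 1) has norm 2 -- not preserved.
(D) T(x,y) = (y, x): preserves the norm -- it only permutes the coordinates and/or flips signs, which leaves |x| + |y| unchanged.

Therefore the answer is (D).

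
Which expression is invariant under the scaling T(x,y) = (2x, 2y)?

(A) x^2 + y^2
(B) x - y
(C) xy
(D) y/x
D

Under the uniform scaling T(x,y) = (2x, 2y):
Substitute the transformed coordinates into each option and compare with the original:
(A) x^2 + y^2  ->  (2x)^2 + (2y)^2 = 4x^2 + 4y^2   [differs from x^2 + y^2: not invariant]
(B) x - y  ->  (2x) - (2y) = 2x - 2y   [differs from x - y: not invariant]
(C) xy  ->  (2x)(2y) = 4xy   [differs from xy: not invariant]
(D) y/x  ->  (2y)/(2x) = y/x   [equals y/x: invariant]

Only option (D), y/x, is unchanged by the transformation.
The common factor 2 cancels in a ratio of coordinates, while sums, products and sums of squares pick up factors of 2 or 4.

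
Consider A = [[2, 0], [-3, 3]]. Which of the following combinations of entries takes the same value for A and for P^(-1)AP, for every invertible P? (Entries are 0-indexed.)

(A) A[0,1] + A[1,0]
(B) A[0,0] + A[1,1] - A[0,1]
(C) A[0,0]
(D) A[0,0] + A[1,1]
D

A[0,0] + A[1,1] is the trace of A. By the cyclic property of the trace, tr(P^(-1)AP) = tr(APP^(-1)) = tr(A), so it is the same for every matrix similar to A.

The other combinations are not similarity invariants. For example, take P = [[1, 1], [0, 1]] (det P = 1), so P^(-1) = [[1, -1], [0, 1]] and
B = P^(-1)AP = [[5, 2], [-3, 0]].
Evaluating each option on A and on B:
(A) A[0,1] + A[1,0]: -3 for A, -1 for B -> changes
(B) A[0,0] + A[1,1] - A[0,1]: 5 for A, 3 for B -> changes
(C) A[0,0]: 2 for A, 5 for B -> changes
(D) A[0,0] + A[1,1]: 5 for A, 5 for B -> unchanged

Only (D) A[0,0] + A[1,1] = 5 survives (and it does so for every P, not just this one), so it is the invariant.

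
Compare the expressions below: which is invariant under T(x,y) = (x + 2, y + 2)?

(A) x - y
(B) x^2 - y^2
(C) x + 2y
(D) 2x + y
A

An expression E(x,y) is invariant under T if E(T(x,y)) = E(x,y). Here T(x,y) = (x + 2, y + 2).
Substitute the transformed coordinates into each option and compare with the original:
(A) x - y  ->  (x + 2) - (y + 2) = x - y   [equals x - y: invariant]
(B) x^2 - y^2  ->  (x + 2)^2 - (y + 2)^2 = x^2 + 4x - y^2 - 4y   [differs from x^2 - y^2: not invariant]
(C) x + 2y  ->  (x + 2) + 2(y + 2) = x + 2y + 6   [differs from x + 2y: not invariant]
(D) 2x + y  ->  2(x + 2) + (y + 2) = 2x + y + 6   [differs from 2x + y: not invariant]

Only option (A), x - y, is unchanged by the transformation.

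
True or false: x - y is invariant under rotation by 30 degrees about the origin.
False

Applying rotation by 30 degrees: x' = x*cos(30 degrees) - y*sin(30 degrees) = sqrt(3)x/2 - y/2, y' = x*sin(30 degrees) + y*cos(30 degrees) = x/2 + sqrt(3)y/2

Substituting into x - y:
(sqrt(3)x/2 - y/2) - (x/2 + sqrt(3)y/2)
= -x/2 + sqrt(3)x/2 - sqrt(3)y/2 - y/2

This differs from the original expression x - y, so it is NOT invariant.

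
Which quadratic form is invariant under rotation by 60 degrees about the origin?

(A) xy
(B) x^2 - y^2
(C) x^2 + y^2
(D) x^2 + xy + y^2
C

Rotation by 60 degrees sends (x, y) to (x/2 - sqrt(3)y/2, sqrt(3)x/2 + y/2).
Substitute the transformed coordinates into each option and compare with the original:
(A) xy  ->  (x/2 - sqrt(3)y/2)(sqrt(3)x/2 + y/2) = sqrt(3)x^2/4 - xy/2 - sqrt(3)y^2/4   [differs from xy: not invariant]
(B) x^2 - y^2  ->  (x/2 - sqrt(3)y/2)^2 - (sqrt(3)x/2 + y/2)^2 = -x^2/2 - sqrt(3)xy + y^2/2   [differs from x^2 - y^2: not invariant]
(C) x^2 + y^2  ->  (x/2 - sqrt(3)y/2)^2 + (sqrt(3)x/2 + y/2)^2 = x^2 + y^2   [equals x^2 + y^2: invariant]
(D) x^2 + xy + y^2  ->  (x/2 - sqrt(3)y/2)^2 + (x/2 - sqrt(3)y/2)(sqrt(3)x/2 + y/2) + (sqrt(3)x/2 + y/2)^2 = sqrt(3)x^2/4 + x^2 - xy/2 - sqrt(3)y^2/4 + y^2   [differs from x^2 + xy + y^2: not invariant]

Only option (C), x^2 + y^2, is unchanged by the transformation.
x^2 + y^2 is the squared distance from the origin, which rotations preserve.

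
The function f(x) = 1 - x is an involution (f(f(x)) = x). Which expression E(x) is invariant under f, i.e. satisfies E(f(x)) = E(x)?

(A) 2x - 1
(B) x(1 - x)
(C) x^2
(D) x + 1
B

Replace x by f(x) = 1 - x in each option and simplify. As a quick numerical cross-check, also compare E(4) with E(f(4)) = E(-3).

(A) 2x - 1  ->  2(1 - x) - 1 = 1 - 2x; check: E(4) = 7 but E(-3) = -7.   [not invariant]
(B) x(1 - x)  ->  (1 - x)(1 - (1 - x)), which simplifies back to x(1 - x); check: E(4) = -12, E(-3) = -12.   [invariant]
(C) x^2  ->  (1 - x)^2 = (x - 1)^2; check: E(4) = 16 but E(-3) = 9.   [not invariant]
(D) x + 1  ->  (1 - x) + 1 = 2 - x; check: E(4) = 5 but E(-3) = -2.   [not invariant]

Only (B) is unchanged. E is symmetric under swapping x with f(x) = 1 - x, which is exactly what an involution does.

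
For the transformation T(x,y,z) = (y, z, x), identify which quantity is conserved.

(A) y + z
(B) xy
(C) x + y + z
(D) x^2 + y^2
C

Apply T(x,y,z) = (y, z, x) to each option, i.e. replace (x, y, z) by the transformed coordinates.
Substitute the transformed coordinates into each option and compare with the original:
(A) y + z  ->  (z) + (x) = x + z   [differs from y + z: not invariant]
(B) xy  ->  (y)(z) = yz   [differs from xy: not invariant]
(C) x + y + z  ->  (y) + (z) + (x) = x + y + z   [equals x + y + z: invariant]
(D) x^2 + y^2  ->  (y)^2 + (z)^2 = y^2 + z^2   [differs from x^2 + y^2: not invariant]

Only option (C), x + y + z, is unchanged by the transformation.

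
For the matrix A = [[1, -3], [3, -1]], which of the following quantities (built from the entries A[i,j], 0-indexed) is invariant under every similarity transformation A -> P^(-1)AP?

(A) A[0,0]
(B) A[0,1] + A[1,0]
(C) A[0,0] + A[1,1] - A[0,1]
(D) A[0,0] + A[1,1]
D

A[0,0] + A[1,1] is the trace of A. By the cyclic property of the trace, tr(P^(-1)AP) = tr(APP^(-1)) = tr(A), so it is the same for every matrix similar to A.

The other combinations are not similarity invariants. For example, take P = [[1, 1], [0, 1]] (det P = 1), so P^(-1) = [[1, -1], [0, 1]] and
B = P^(-1)AP = [[-2, -4], [3, 2]].
Evaluating each option on A and on B:
(A) A[0,0]: 1 for A, -2 for B -> changes
(B) A[0,1] + A[1,0]: 0 for A, -1 for B -> changes
(C) A[0,0] + A[1,1] - A[0,1]: 3 for A, 4 for B -> changes
(D) A[0,0] + A[1,1]: 0 for A, 0 for B -> unchanged

Only (D) A[0,0] + A[1,1] = 0 survives (and it does so for every P, not just this one), so it is the invariant.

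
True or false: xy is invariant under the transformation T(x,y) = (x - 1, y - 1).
False

Substitute T(x,y) = (x - 1, y - 1) into the expression and compare with the original.

Original: xy
After applying T: (x - 1)(y - 1) = xy - x - y + 1

This differs from the original xy (difference: -x - y + 1), so the expression is NOT invariant.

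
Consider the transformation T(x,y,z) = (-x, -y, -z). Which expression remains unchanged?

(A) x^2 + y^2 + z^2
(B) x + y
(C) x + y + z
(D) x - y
A

Apply T(x,y,z) = (-x, -y, -z) to each option, i.e. replace (x, y, z) by the transformed coordinates.
Substitute the transformed coordinates into each option and compare with the original:
(A) x^2 + y^2 + z^2  ->  (-x)^2 + (-y)^2 + (-z)^2 = x^2 + y^2 + z^2   [equals x^2 + y^2 + z^2: invariant]
(B) x + y  ->  (-x) + (-y) = -x - y   [differs from x + y: not invariant]
(C) x + y + z  ->  (-x) + (-y) + (-z) = -x - y - z   [differs from x + y + z: not invariant]
(D) x - y  ->  (-x) - (-y) = -x + y   [differs from x - y: not invariant]

Only option (A), x^2 + y^2 + z^2, is unchanged by the transformation.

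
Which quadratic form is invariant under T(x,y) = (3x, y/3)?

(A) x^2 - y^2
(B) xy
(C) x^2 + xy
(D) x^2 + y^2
B

T multiplies x by 3 and divides y by 3.
Substitute the transformed coordinates into each option and compare with the original:
(A) x^2 - y^2  ->  (3x)^2 - (y/3)^2 = 9x^2 - y^2/9   [differs from x^2 - y^2: not invariant]
(B) xy  ->  (3x)(y/3) = xy   [equals xy: invariant]
(C) x^2 + xy  ->  (3x)^2 + (3x)(y/3) = 9x^2 + xy   [differs from x^2 + xy: not invariant]
(D) x^2 + y^2  ->  (3x)^2 + (y/3)^2 = 9x^2 + y^2/9   [differs from x^2 + y^2: not invariant]

Only option (B), xy, is unchanged by the transformation.
The factors 3 and 1/3 cancel only in the pure product xy.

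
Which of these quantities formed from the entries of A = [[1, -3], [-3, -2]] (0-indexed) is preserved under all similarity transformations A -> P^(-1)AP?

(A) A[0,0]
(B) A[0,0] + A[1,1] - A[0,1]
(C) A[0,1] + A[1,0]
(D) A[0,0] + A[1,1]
D

A[0,0] + A[1,1] is the trace of A. By the cyclic property of the trace, tr(P^(-1)AP) = tr(APP^(-1)) = tr(A), so it is the same for every matrix similar to A.

The other combinations are not similarity invariants. For example, take P = [[1, 1], [0, 1]] (det P = 1), so P^(-1) = [[1, -1], [0, 1]] and
B = P^(-1)AP = [[4, 3], [-3, -5]].
Evaluating each option on A and on B:
(A) A[0,0]: 1 for A, 4 for B -> changes
(B) A[0,0] + A[1,1] - A[0,1]: 2 for A, -4 for B -> changes
(C) A[0,1] + A[1,0]: -6 for A, 0 for B -> changes
(D) A[0,0] + A[1,1]: -1 for A, -1 for B -> unchanged

Only (D) A[0,0] + A[1,1] = -1 survives (and it does so for every P, not just this one), so it is the invariant.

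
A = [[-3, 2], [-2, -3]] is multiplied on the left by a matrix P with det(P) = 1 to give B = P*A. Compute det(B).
13

By the multiplicative property of determinants, det(B) = det(P*A) = det(P) * det(A) = det(A),
so the determinant is invariant under multiplication by any determinant-1 matrix; we just need det(A).

det(A) = (-3)(-3) - (2)(-2) = 9 - (-4) = 13

Therefore det(B) = 1 * 13 = 13.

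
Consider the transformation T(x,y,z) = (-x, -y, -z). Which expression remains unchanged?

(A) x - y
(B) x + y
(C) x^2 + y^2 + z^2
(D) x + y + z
C

Apply T(x,y,z) = (-x, -y, -z) to each option, i.e. replace (x, y, z) by the transformed coordinates.
Substitute the transformed coordinates into each option and compare with the original:
(A) x - y  ->  (-x) - (-y) = -x + y   [differs from x - y: not invariant]
(B) x + y  ->  (-x) + (-y) = -x - y   [differs from x + y: not invariant]
(C) x^2 + y^2 + z^2  ->  (-x)^2 + (-y)^2 + (-z)^2 = x^2 + y^2 + z^2   [equals x^2 + y^2 + z^2: invariant]
(D) x + y + z  ->  (-x) + (-y) + (-z) = -x - y - z   [differs from x + y + z: not invariant]

Only option (C), x^2 + y^2 + z^2, is unchanged by the transformation.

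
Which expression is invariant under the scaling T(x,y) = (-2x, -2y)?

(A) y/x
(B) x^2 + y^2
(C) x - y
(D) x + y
A

Under the uniform scaling T(x,y) = (-2x, -2y):
Substitute the transformed coordinates into each option and compare with the original:
(A) y/x  ->  (-2y)/(-2x) = y/x   [equals y/x: invariant]
(B) x^2 + y^2  ->  (-2x)^2 + (-2y)^2 = 4x^2 + 4y^2   [differs from x^2 + y^2: not invariant]
(C) x - y  ->  (-2x) - (-2y) = -2x + 2y   [differs from x - y: not invariant]
(D) x + y  ->  (-2x) + (-2y) = -2x - 2y   [differs from x + y: not invariant]

Only option (A), y/x, is unchanged by the transformation.
The common factor -2 cancels in a ratio of coordinates, while sums, products and sums of squares pick up factors of -2 or 4.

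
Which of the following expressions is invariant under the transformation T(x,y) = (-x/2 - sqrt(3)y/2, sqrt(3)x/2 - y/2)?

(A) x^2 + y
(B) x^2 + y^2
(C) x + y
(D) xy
B

An expression E(x,y) is invariant under T if E(T(x,y)) = E(x,y). Here T(x,y) = (-x/2 - sqrt(3)y/2, sqrt(3)x/2 - y/2).
Substitute the transformed coordinates into each option and compare with the original:
(A) x^2 + y  ->  (-x/2 - sqrt(3)y/2)^2 + (sqrt(3)x/2 - y/2) = x^2/4 + sqrt(3)xy/2 + sqrt(3)x/2 + 3y^2/4 - y/2   [differs from x^2 + y: not invariant]
(B) x^2 + y^2  ->  (-x/2 - sqrt(3)y/2)^2 + (sqrt(3)x/2 - y/2)^2 = x^2 + y^2   [equals x^2 + y^2: invariant]
(C) x + y  ->  (-x/2 - sqrt(3)y/2) + (sqrt(3)x/2 - y/2) = -x/2 + sqrt(3)x/2 - sqrt(3)y/2 - y/2   [differs from x + y: not invariant]
(D) xy  ->  (-x/2 - sqrt(3)y/2)(sqrt(3)x/2 - y/2) = -sqrt(3)x^2/4 - xy/2 + sqrt(3)y^2/4   [differs from xy: not invariant]

Only option (B), x^2 + y^2, is unchanged by the transformation.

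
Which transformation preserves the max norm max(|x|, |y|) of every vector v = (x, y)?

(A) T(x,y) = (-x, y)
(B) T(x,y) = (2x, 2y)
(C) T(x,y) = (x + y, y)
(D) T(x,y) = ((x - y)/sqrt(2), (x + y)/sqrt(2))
A

A transformation preserves a norm if ||T(v)|| = ||v|| for every v; a single vector where the norm changes rules an option out.

(A) T(x,y) = (-x, y): preserves the norm -- it only permutes the coordinates and/or flips signs, which leaves max(|x|, |y|) unchanged.
(B) T(x,y) = (2x, 2y): v = (1, 0) has norm max(|1|, |0|) = 1, but T(v) = (2, 0) has norm 2 -- not preserved.
(C) T(x,y) = (x + y, y): v = (1, 1) has norm max(|1|, |1|) = 1, but T(v) = (2, 1) has norm 2 -- not preserved.
(D) T(x,y) = ((x - y)/sqrt(2), (x + y)/sqrt(2)): v = (1, 0) has norm max(|1|, |0|) = 1, but T(v) = (sqrt(2)/2, sqrt(2)/2) has norm sqrt(2)/2 -- not preserved.

Therefore the answer is (A).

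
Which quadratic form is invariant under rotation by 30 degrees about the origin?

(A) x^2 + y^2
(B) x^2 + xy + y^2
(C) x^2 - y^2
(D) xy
A

Rotation by 30 degrees sends (x, y) to (sqrt(3)x/2 - y/2, x/2 + sqrt(3)y/2).
Substitute the transformed coordinates into each option and compare with the original:
(A) x^2 + y^2  ->  (sqrt(3)x/2 - y/2)^2 + (x/2 + sqrt(3)y/2)^2 = x^2 + y^2   [equals x^2 + y^2: invariant]
(B) x^2 + xy + y^2  ->  (sqrt(3)x/2 - y/2)^2 + (sqrt(3)x/2 - y/2)(x/2 + sqrt(3)y/2) + (x/2 + sqrt(3)y/2)^2 = sqrt(3)x^2/4 + x^2 + xy/2 - sqrt(3)y^2/4 + y^2   [differs from x^2 + xy + y^2: not invariant]
(C) x^2 - y^2  ->  (sqrt(3)x/2 - y/2)^2 - (x/2 + sqrt(3)y/2)^2 = x^2/2 - sqrt(3)xy - y^2/2   [differs from x^2 - y^2: not invariant]
(D) xy  ->  (sqrt(3)x/2 - y/2)(x/2 + sqrt(3)y/2) = sqrt(3)x^2/4 + xy/2 - sqrt(3)y^2/4   [differs from xy: not invariant]

Only option (A), x^2 + y^2, is unchanged by the transformation.
x^2 + y^2 is the squared distance from the origin, which rotations preserve.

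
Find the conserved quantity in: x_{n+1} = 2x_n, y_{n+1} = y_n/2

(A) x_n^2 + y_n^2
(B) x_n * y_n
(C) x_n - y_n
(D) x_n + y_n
B

For the recurrence x_{n+1} = 2x_n, y_{n+1} = y_n/2:

x_{n+1} * y_{n+1} = (2x_n) * (y_n/2) = x_n * y_n
The product is conserved.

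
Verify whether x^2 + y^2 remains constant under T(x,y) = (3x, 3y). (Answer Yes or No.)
No

Substitute T(x,y) = (3x, 3y) into the expression and compare with the original.

Original: x^2 + y^2
After applying T: (3x)^2 + (3y)^2 = 9x^2 + 9y^2

This differs from the original x^2 + y^2 (difference: 8x^2 + 8y^2), so the expression is NOT invariant.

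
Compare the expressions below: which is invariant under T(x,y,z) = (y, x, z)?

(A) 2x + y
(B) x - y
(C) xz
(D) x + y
D

Apply T(x,y,z) = (y, x, z) to each option, i.e. replace (x, y, z) by the transformed coordinates.
Substitute the transformed coordinates into each option and compare with the original:
(A) 2x + y  ->  2(y) + (x) = x + 2y   [differs from 2x + y: not invariant]
(B) x - y  ->  (y) - (x) = -x + y   [differs from x - y: not invariant]
(C) xz  ->  (y)(z) = yz   [differs from xz: not invariant]
(D) x + y  ->  (y) + (x) = x + y   [equals x + y: invariant]

Only option (D), x + y, is unchanged by the transformation.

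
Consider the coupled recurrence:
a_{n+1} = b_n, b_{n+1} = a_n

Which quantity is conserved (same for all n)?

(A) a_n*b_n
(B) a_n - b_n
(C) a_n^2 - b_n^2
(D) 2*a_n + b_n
A

Replace a_n by a_{n+1} = b_n and b_n by b_{n+1} = a_n in each option and simplify:
(A) a_n*b_n  ->  (b_n)*(a_n) = a_n*b_n   [conserved]
(B) a_n - b_n  ->  (b_n) - (a_n) = -a_n + b_n   [not conserved]
(C) a_n^2 - b_n^2  ->  (b_n)^2 - (a_n)^2 = -a_n^2 + b_n^2   [not conserved]
(D) 2*a_n + b_n  ->  2*(b_n) + (a_n) = a_n + 2*b_n   [not conserved]

Only (A) a_n*b_n returns to itself after one step, so it is the conserved quantity.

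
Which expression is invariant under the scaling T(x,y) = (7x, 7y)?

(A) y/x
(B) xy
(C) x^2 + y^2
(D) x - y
A

Under the uniform scaling T(x,y) = (7x, 7y):
Substitute the transformed coordinates into each option and compare with the original:
(A) y/x  ->  (7y)/(7x) = y/x   [equals y/x: invariant]
(B) xy  ->  (7x)(7y) = 49xy   [differs from xy: not invariant]
(C) x^2 + y^2  ->  (7x)^2 + (7y)^2 = 49x^2 + 49y^2   [differs from x^2 + y^2: not invariant]
(D) x - y  ->  (7x) - (7y) = 7x - 7y   [differs from x - y: not invariant]

Only option (A), y/x, is unchanged by the transformation.
The common factor 7 cancels in a ratio of coordinates, while sums, products and sums of squares pick up factors of 7 or 49.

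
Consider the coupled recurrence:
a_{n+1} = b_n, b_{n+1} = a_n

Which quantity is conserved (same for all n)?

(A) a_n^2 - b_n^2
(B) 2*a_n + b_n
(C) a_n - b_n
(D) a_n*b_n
D

Replace a_n by a_{n+1} = b_n and b_n by b_{n+1} = a_n in each option and simplify:
(A) a_n^2 - b_n^2  ->  (b_n)^2 - (a_n)^2 = -a_n^2 + b_n^2   [not conserved]
(B) 2*a_n + b_n  ->  2*(b_n) + (a_n) = a_n + 2*b_n   [not conserved]
(C) a_n - b_n  ->  (b_n) - (a_n) = -a_n + b_n   [not conserved]
(D) a_n*b_n  ->  (b_n)*(a_n) = a_n*b_n   [conserved]

Only (D) a_n*b_n returns to itself after one step, so it is the conserved quantity.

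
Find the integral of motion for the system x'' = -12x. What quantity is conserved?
E = (x')^2 + 12x^2

Multiply the equation by x':
x' * x'' = -12x * x'
The left side is d/dt[(x')^2/2] and the right side is d/dt[-12x^2/2], so
d/dt[(x')^2/2 + 12x^2/2] = 0, i.e. (x')^2/2 + 12x^2/2 = constant.
Multiplying by 2, the integral of motion is E = (x')^2 + 12x^2.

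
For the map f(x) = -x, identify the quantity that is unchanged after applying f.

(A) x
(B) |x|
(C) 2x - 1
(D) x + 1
B

For f(x) = -x:
Applying f replaces x by -x. Since |-x| = |x|, the absolute value is unchanged by f, whereas x -> -x, 2x - 1 -> -2x - 1 and x + 1 -> -x + 1 all change.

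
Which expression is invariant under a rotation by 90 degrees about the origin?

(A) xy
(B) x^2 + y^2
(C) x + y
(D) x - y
B

A rotation by 90 degrees sends (x, y) to (-y, x).
Substitute the transformed coordinates into each option and compare with the original:
(A) xy  ->  (-y)(x) = -xy   [differs from xy: not invariant]
(B) x^2 + y^2  ->  (-y)^2 + (x)^2 = x^2 + y^2   [equals x^2 + y^2: invariant]
(C) x + y  ->  (-y) + (x) = x - y   [differs from x + y: not invariant]
(D) x - y  ->  (-y) - (x) = -x - y   [differs from x - y: not invariant]

Only option (B), x^2 + y^2, is unchanged by the transformation.
Geometrically, x^2 + y^2 is the squared distance from the origin, which every rotation about the origin preserves.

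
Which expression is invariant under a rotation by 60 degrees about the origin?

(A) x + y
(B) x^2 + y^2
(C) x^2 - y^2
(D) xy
B

A rotation by 60 degrees sends (x, y) to (x/2 - sqrt(3)y/2, sqrt(3)x/2 + y/2).
Substitute the transformed coordinates into each option and compare with the original:
(A) x + y  ->  (x/2 - sqrt(3)y/2) + (sqrt(3)x/2 + y/2) = x/2 + sqrt(3)x/2 - sqrt(3)y/2 + y/2   [differs from x + y: not invariant]
(B) x^2 + y^2  ->  (x/2 - sqrt(3)y/2)^2 + (sqrt(3)x/2 + y/2)^2 = x^2 + y^2   [equals x^2 + y^2: invariant]
(C) x^2 - y^2  ->  (x/2 - sqrt(3)y/2)^2 - (sqrt(3)x/2 + y/2)^2 = -x^2/2 - sqrt(3)xy + y^2/2   [differs from x^2 - y^2: not invariant]
(D) xy  ->  (x/2 - sqrt(3)y/2)(sqrt(3)x/2 + y/2) = sqrt(3)x^2/4 - xy/2 - sqrt(3)y^2/4   [differs from xy: not invariant]

Only option (B), x^2 + y^2, is unchanged by the transformation.
Geometrically, x^2 + y^2 is the squared distance from the origin, which every rotation about the origin preserves.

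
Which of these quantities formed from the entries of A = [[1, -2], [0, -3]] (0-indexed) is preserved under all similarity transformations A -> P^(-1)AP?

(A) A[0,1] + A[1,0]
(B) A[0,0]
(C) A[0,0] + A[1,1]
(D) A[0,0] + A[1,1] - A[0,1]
C

A[0,0] + A[1,1] is the trace of A. By the cyclic property of the trace, tr(P^(-1)AP) = tr(APP^(-1)) = tr(A), so it is the same for every matrix similar to A.

The other combinations are not similarity invariants. For example, take P = [[2, 1], [1, 1]] (det P = 1), so P^(-1) = [[1, -1], [-1, 2]] and
B = P^(-1)AP = [[3, 2], [-6, -5]].
Evaluating each option on A and on B:
(A) A[0,1] + A[1,0]: -2 for A, -4 for B -> changes
(B) A[0,0]: 1 for A, 3 for B -> changes
(C) A[0,0] + A[1,1]: -2 for A, -2 for B -> unchanged
(D) A[0,0] + A[1,1] - A[0,1]: 0 for A, -4 for B -> changes

Only (C) A[0,0] + A[1,1] = -2 survives (and it does so for every P, not just this one), so it is the invariant.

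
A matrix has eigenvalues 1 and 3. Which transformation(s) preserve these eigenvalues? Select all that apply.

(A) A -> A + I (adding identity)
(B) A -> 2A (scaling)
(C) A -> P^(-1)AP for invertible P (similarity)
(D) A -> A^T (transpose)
C and D

Eigenvalues are preserved by:
1. Similarity transformations: A -> P^(-1)AP (same characteristic polynomial)
2. Transpose: A^T has the same eigenvalues as A

Eigenvalues are NOT preserved by:
- Adding identity: eigenvalues become 1+1, 3+1
- Scaling: eigenvalues become 2, 6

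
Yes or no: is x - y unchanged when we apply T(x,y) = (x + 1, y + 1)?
Yes

Substitute T(x,y) = (x + 1, y + 1) into the expression and compare with the original.

Original: x - y
After applying T: (x + 1) - (y + 1) = x - y

This is identical to the original x - y, so the expression is invariant.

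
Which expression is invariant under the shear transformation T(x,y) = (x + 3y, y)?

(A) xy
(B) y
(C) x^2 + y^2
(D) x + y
B

Under the shear T(x,y) = (x + 3y, y):
Substitute the transformed coordinates into each option and compare with the original:
(A) xy  ->  (x + 3y)(y) = xy + 3y^2   [differs from xy: not invariant]
(B) y  ->  (y) = y   [equals y: invariant]
(C) x^2 + y^2  ->  (x + 3y)^2 + (y)^2 = x^2 + 6xy + 10y^2   [differs from x^2 + y^2: not invariant]
(D) x + y  ->  (x + 3y) + (y) = x + 4y   [differs from x + y: not invariant]

Only option (B), y, is unchanged by the transformation.
A horizontal shear moves points parallel to the x-axis, so the y-coordinate (and any function of y alone) is unchanged.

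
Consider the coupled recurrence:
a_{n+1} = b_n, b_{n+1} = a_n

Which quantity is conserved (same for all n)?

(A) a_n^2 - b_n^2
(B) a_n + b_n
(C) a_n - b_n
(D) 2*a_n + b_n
B

Replace a_n by a_{n+1} = b_n and b_n by b_{n+1} = a_n in each option and simplify:
(A) a_n^2 - b_n^2  ->  (b_n)^2 - (a_n)^2 = -a_n^2 + b_n^2   [not conserved]
(B) a_n + b_n  ->  (b_n) + (a_n) = a_n + b_n   [conserved]
(C) a_n - b_n  ->  (b_n) - (a_n) = -a_n + b_n   [not conserved]
(D) 2*a_n + b_n  ->  2*(b_n) + (a_n) = a_n + 2*b_n   [not conserved]

Only (B) a_n + b_n returns to itself after one step, so it is the conserved quantity.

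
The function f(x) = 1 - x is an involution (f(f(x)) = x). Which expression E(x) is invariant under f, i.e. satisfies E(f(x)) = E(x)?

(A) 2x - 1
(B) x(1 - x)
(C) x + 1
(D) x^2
B

Replace x by f(x) = 1 - x in each option and simplify. As a quick numerical cross-check, also compare E(4) with E(f(4)) = E(-3).

(A) 2x - 1  ->  2(1 - x) - 1 = 1 - 2x; check: E(4) = 7 but E(-3) = -7.   [not invariant]
(B) x(1 - x)  ->  (1 - x)(1 - (1 - x)), which simplifies back to x(1 - x); check: E(4) = -12, E(-3) = -12.   [invariant]
(C) x + 1  ->  (1 - x) + 1 = 2 - x; check: E(4) = 5 but E(-3) = -2.   [not invariant]
(D) x^2  ->  (1 - x)^2 = (x - 1)^2; check: E(4) = 16 but E(-3) = 9.   [not invariant]

Only (B) is unchanged. E is symmetric under swapping x with f(x) = 1 - x, which is exactly what an involution does.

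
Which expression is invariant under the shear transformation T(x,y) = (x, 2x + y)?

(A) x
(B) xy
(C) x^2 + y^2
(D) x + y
A

Under the shear T(x,y) = (x, 2x + y):
Substitute the transformed coordinates into each option and compare with the original:
(A) x  ->  (x) = x   [equals x: invariant]
(B) xy  ->  (x)(2x + y) = 2x^2 + xy   [differs from xy: not invariant]
(C) x^2 + y^2  ->  (x)^2 + (2x + y)^2 = 5x^2 + 4xy + y^2   [differs from x^2 + y^2: not invariant]
(D) x + y  ->  (x) + (2x + y) = 3x + y   [differs from x + y: not invariant]

Only option (A), x, is unchanged by the transformation.
A vertical shear moves points parallel to the y-axis, so the x-coordinate (and any function of x alone) is unchanged.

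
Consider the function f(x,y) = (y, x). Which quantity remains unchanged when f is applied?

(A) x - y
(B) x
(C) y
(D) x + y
D

For f(x,y) = (y, x):
After applying f: x' = y, y' = x. So x' + y' = y + x = x + y.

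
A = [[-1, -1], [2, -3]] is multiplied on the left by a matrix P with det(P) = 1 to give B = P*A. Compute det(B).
5

By the multiplicative property of determinants, det(B) = det(P*A) = det(P) * det(A) = det(A),
so the determinant is invariant under multiplication by any determinant-1 matrix; we just need det(A).

det(A) = (-1)(-3) - (-1)(2) = 3 - (-2) = 5

Therefore det(B) = 1 * 5 = 5.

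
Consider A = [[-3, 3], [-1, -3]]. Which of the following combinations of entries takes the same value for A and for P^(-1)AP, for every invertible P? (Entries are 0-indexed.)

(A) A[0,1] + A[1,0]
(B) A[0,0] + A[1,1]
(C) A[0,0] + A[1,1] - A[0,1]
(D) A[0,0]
B

A[0,0] + A[1,1] is the trace of A. By the cyclic property of the trace, tr(P^(-1)AP) = tr(APP^(-1)) = tr(A), so it is the same for every matrix similar to A.

The other combinations are not similarity invariants. For example, take P = [[1, 1], [0, 1]] (det P = 1), so P^(-1) = [[1, -1], [0, 1]] and
B = P^(-1)AP = [[-2, 4], [-1, -4]].
Evaluating each option on A and on B:
(A) A[0,1] + A[1,0]: 2 for A, 3 for B -> changes
(B) A[0,0] + A[1,1]: -6 for A, -6 for B -> unchanged
(C) A[0,0] + A[1,1] - A[0,1]: -9 for A, -10 for B -> changes
(D) A[0,0]: -3 for A, -2 for B -> changes

Only (B) A[0,0] + A[1,1] = -6 survives (and it does so for every P, not just this one), so it is the invariant.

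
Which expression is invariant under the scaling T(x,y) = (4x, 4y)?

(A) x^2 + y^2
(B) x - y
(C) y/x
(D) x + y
C

Under the uniform scaling T(x,y) = (4x, 4y):
Substitute the transformed coordinates into each option and compare with the original:
(A) x^2 + y^2  ->  (4x)^2 + (4y)^2 = 16x^2 + 16y^2   [differs from x^2 + y^2: not invariant]
(B) x - y  ->  (4x) - (4y) = 4x - 4y   [differs from x - y: not invariant]
(C) y/x  ->  (4y)/(4x) = y/x   [equals y/x: invariant]
(D) x + y  ->  (4x) + (4y) = 4x + 4y   [differs from x + y: not invariant]

Only option (C), y/x, is unchanged by the transformation.
The common factor 4 cancels in a ratio of coordinates, while sums, products and sums of squares pick up factors of 4 or 16.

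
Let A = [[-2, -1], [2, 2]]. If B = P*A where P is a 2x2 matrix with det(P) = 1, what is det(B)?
-2

By the multiplicative property of determinants, det(B) = det(P*A) = det(P) * det(A) = det(A),
so the determinant is invariant under multiplication by any determinant-1 matrix; we just need det(A).

det(A) = (-2)(2) - (-1)(2) = -4 - (-2) = -2

Therefore det(B) = 1 * (-2) = -2.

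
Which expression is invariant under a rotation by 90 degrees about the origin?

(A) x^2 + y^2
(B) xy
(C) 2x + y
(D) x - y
A

A rotation by 90 degrees sends (x, y) to (-y, x).
Substitute the transformed coordinates into each option and compare with the original:
(A) x^2 + y^2  ->  (-y)^2 + (x)^2 = x^2 + y^2   [equals x^2 + y^2: invariant]
(B) xy  ->  (-y)(x) = -xy   [differs from xy: not invariant]
(C) 2x + y  ->  2(-y) + (x) = x - 2y   [differs from 2x + y: not invariant]
(D) x - y  ->  (-y) - (x) = -x - y   [differs from x - y: not invariant]

Only option (A), x^2 + y^2, is unchanged by the transformation.
Geometrically, x^2 + y^2 is the squared distance from the origin, which every rotation about the origin preserves.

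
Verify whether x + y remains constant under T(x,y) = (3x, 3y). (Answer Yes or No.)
No

Substitute T(x,y) = (3x, 3y) into the expression and compare with the original.

Original: x + y
After applying T: (3x) + (3y) = 3x + 3y

This differs from the original x + y (difference: 2x + 2y), so the expression is NOT invariant.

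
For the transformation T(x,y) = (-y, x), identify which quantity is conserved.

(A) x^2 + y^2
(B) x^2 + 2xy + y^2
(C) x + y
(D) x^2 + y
A

An expression E(x,y) is invariant under T if E(T(x,y)) = E(x,y). Here T(x,y) = (-y, x).
Substitute the transformed coordinates into each option and compare with the original:
(A) x^2 + y^2  ->  (-y)^2 + (x)^2 = x^2 + y^2   [equals x^2 + y^2: invariant]
(B) x^2 + 2xy + y^2  ->  (-y)^2 + 2(-y)(x) + (x)^2 = x^2 - 2xy + y^2   [differs from x^2 + 2xy + y^2: not invariant]
(C) x + y  ->  (-y) + (x) = x - y   [differs from x + y: not invariant]
(D) x^2 + y  ->  (-y)^2 + (x) = x + y^2   [differs from x^2 + y: not invariant]

Only option (A), x^2 + y^2, is unchanged by the transformation.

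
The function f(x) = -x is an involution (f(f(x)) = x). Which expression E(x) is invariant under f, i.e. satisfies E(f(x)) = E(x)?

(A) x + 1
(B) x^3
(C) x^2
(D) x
C

Replace x by f(x) = -x in each option and simplify. As a quick numerical cross-check, also compare E(4) with E(f(4)) = E(-4).

(A) x + 1  ->  (-x) + 1 = 1 - x; check: E(4) = 5 but E(-4) = -3.   [not invariant]
(B) x^3  ->  (-x)^3 = -x^3; check: E(4) = 64 but E(-4) = -64.   [not invariant]
(C) x^2  ->  (-x)^2, which simplifies back to x^2; check: E(4) = 16, E(-4) = 16.   [invariant]
(D) x  ->  (-x) = -x; check: E(4) = 4 but E(-4) = -4.   [not invariant]

Only (C) is unchanged. E is symmetric under swapping x with f(x) = -x, which is exactly what an involution does.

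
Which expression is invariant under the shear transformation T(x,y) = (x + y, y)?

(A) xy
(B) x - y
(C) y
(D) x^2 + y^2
C

Under the shear T(x,y) = (x + y, y):
Substitute the transformed coordinates into each option and compare with the original:
(A) xy  ->  (x + y)(y) = xy + y^2   [differs from xy: not invariant]
(B) x - y  ->  (x + y) - (y) = x   [differs from x - y: not invariant]
(C) y  ->  (y) = y   [equals y: invariant]
(D) x^2 + y^2  ->  (x + y)^2 + (y)^2 = x^2 + 2xy + 2y^2   [differs from x^2 + y^2: not invariant]

Only option (C), y, is unchanged by the transformation.
A horizontal shear moves points parallel to the x-axis, so the y-coordinate (and any function of y alone) is unchanged.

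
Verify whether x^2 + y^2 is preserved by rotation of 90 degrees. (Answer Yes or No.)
Yes

Applying rotation by 90 degrees: x' = x*cos(90 degrees) - y*sin(90 degrees) = -y, y' = x*sin(90 degrees) + y*cos(90 degrees) = x

Substituting into x^2 + y^2:
(-y)^2 + (x)^2
= x^2 + y^2

This equals the original expression x^2 + y^2, so it IS invariant.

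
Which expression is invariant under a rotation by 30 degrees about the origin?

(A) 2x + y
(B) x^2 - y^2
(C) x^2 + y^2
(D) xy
C

A rotation by 30 degrees sends (x, y) to (sqrt(3)x/2 - y/2, x/2 + sqrt(3)y/2).
Substitute the transformed coordinates into each option and compare with the original:
(A) 2x + y  ->  2(sqrt(3)x/2 - y/2) + (x/2 + sqrt(3)y/2) = x/2 + sqrt(3)x - y + sqrt(3)y/2   [differs from 2x + y: not invariant]
(B) x^2 - y^2  ->  (sqrt(3)x/2 - y/2)^2 - (x/2 + sqrt(3)y/2)^2 = x^2/2 - sqrt(3)xy - y^2/2   [differs from x^2 - y^2: not invariant]
(C) x^2 + y^2  ->  (sqrt(3)x/2 - y/2)^2 + (x/2 + sqrt(3)y/2)^2 = x^2 + y^2   [equals x^2 + y^2: invariant]
(D) xy  ->  (sqrt(3)x/2 - y/2)(x/2 + sqrt(3)y/2) = sqrt(3)x^2/4 + xy/2 - sqrt(3)y^2/4   [differs from xy: not invariant]

Only option (C), x^2 + y^2, is unchanged by the transformation.
Geometrically, x^2 + y^2 is the squared distance from the origin, which every rotation about the origin preserves.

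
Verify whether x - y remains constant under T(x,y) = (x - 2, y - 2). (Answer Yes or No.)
Yes

Substitute T(x,y) = (x - 2, y - 2) into the expression and compare with the original.

Original: x - y
After applying T: (x - 2) - (y - 2) = x - y

This is identical to the original x - y, so the expression is invariant.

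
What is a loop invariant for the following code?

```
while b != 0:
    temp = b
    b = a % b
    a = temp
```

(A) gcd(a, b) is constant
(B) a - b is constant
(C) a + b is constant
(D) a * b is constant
A

A loop invariant must hold before the first iteration and be re-established by every execution of the body.

(A) gcd(a, b) is constant: One iteration replaces (a, b) by (b, a mod b). Since a mod b = a - q*b for an integer q, any common divisor of a and b divides b and a mod b, and conversely; hence gcd(b, a mod b) = gcd(a, b). For instance (32, 10) -> (10, 2) keeps gcd = 2. At exit b = 0 and a = gcd of the original inputs.

The other options fail:
(B) a - b is constant: e.g. (a, b) = (32, 10) -> (10, 2): the difference goes from 22 to 8.
(C) a + b is constant: e.g. (a, b) = (32, 10) -> (10, 2): the sum goes from 42 to 12.
(D) a * b is constant: e.g. (a, b) = (32, 10) -> (10, 2): the product goes from 320 to 20.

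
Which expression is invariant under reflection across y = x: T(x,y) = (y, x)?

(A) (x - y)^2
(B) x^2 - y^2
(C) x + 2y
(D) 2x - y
A

The map is reflection across y = x: T(x,y) = (y, x).
Substitute the transformed coordinates into each option and compare with the original:
(A) (x - y)^2  ->  ((y) - (x))^2 = x^2 - 2xy + y^2   [equals (x - y)^2: invariant]
(B) x^2 - y^2  ->  (y)^2 - (x)^2 = -x^2 + y^2   [differs from x^2 - y^2: not invariant]
(C) x + 2y  ->  (y) + 2(x) = 2x + y   [differs from x + 2y: not invariant]
(D) 2x - y  ->  2(y) - (x) = -x + 2y   [differs from 2x - y: not invariant]

Only option (A), (x - y)^2, is unchanged by the transformation.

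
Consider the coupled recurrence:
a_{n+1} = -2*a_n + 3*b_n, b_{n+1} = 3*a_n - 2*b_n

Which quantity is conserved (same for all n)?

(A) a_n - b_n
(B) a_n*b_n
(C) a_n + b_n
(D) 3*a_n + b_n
C

Replace a_n by a_{n+1} = -2*a_n + 3*b_n and b_n by b_{n+1} = 3*a_n - 2*b_n in each option and simplify:
(A) a_n - b_n  ->  (-2*a_n + 3*b_n) - (3*a_n - 2*b_n) = -5*a_n + 5*b_n   [not conserved]
(B) a_n*b_n  ->  (-2*a_n + 3*b_n)*(3*a_n - 2*b_n) = -6*a_n^2 + 13*a_n*b_n - 6*b_n^2   [not conserved]
(C) a_n + b_n  ->  (-2*a_n + 3*b_n) + (3*a_n - 2*b_n) = a_n + b_n   [conserved]
(D) 3*a_n + b_n  ->  3*(-2*a_n + 3*b_n) + (3*a_n - 2*b_n) = -3*a_n + 7*b_n   [not conserved]

Only (C) a_n + b_n returns to itself after one step, so it is the conserved quantity.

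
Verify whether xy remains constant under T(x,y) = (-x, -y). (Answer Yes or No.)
Yes

Substitute T(x,y) = (-x, -y) into the expression and compare with the original.

Original: xy
After applying T: (-x)(-y) = xy

This is identical to the original xy, so the expression is invariant.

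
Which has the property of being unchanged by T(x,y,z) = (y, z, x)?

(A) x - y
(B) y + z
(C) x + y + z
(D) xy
C

Apply T(x,y,z) = (y, z, x) to each option, i.e. replace (x, y, z) by the transformed coordinates.
Substitute the transformed coordinates into each option and compare with the original:
(A) x - y  ->  (y) - (z) = y - z   [differs from x - y: not invariant]
(B) y + z  ->  (z) + (x) = x + z   [differs from y + z: not invariant]
(C) x + y + z  ->  (y) + (z) + (x) = x + y + z   [equals x + y + z: invariant]
(D) xy  ->  (y)(z) = yz   [differs from xy: not invariant]

Only option (C), x + y + z, is unchanged by the transformation.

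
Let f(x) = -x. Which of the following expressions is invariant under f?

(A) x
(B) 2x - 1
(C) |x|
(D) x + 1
C

For f(x) = -x:
Applying f replaces x by -x. Since |-x| = |x|, the absolute value is unchanged by f, whereas x -> -x, 2x - 1 -> -2x - 1 and x + 1 -> -x + 1 all change.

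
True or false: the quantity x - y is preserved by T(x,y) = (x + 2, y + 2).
True

Substitute T(x,y) = (x + 2, y + 2) into the expression and compare with the original.

Original: x - y
After applying T: (x + 2) - (y + 2) = x - y

This is identical to the original x - y, so the expression is invariant.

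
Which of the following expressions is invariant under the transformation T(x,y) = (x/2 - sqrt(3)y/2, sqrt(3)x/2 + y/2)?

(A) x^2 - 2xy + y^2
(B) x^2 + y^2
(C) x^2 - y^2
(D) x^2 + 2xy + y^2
B

An expression E(x,y) is invariant under T if E(T(x,y)) = E(x,y). Here T(x,y) = (x/2 - sqrt(3)y/2, sqrt(3)x/2 + y/2).
Substitute the transformed coordinates into each option and compare with the original:
(A) x^2 - 2xy + y^2  ->  (x/2 - sqrt(3)y/2)^2 - 2(x/2 - sqrt(3)y/2)(sqrt(3)x/2 + y/2) + (sqrt(3)x/2 + y/2)^2 = -sqrt(3)x^2/2 + x^2 + xy + sqrt(3)y^2/2 + y^2   [differs from x^2 - 2xy + y^2: not invariant]
(B) x^2 + y^2  ->  (x/2 - sqrt(3)y/2)^2 + (sqrt(3)x/2 + y/2)^2 = x^2 + y^2   [equals x^2 + y^2: invariant]
(C) x^2 - y^2  ->  (x/2 - sqrt(3)y/2)^2 - (sqrt(3)x/2 + y/2)^2 = -x^2/2 - sqrt(3)xy + y^2/2   [differs from x^2 - y^2: not invariant]
(D) x^2 + 2xy + y^2  ->  (x/2 - sqrt(3)y/2)^2 + 2(x/2 - sqrt(3)y/2)(sqrt(3)x/2 + y/2) + (sqrt(3)x/2 + y/2)^2 = sqrt(3)x^2/2 + x^2 - xy - sqrt(3)y^2/2 + y^2   [differs from x^2 + 2xy + y^2: not invariant]

Only option (B), x^2 + y^2, is unchanged by the transformation.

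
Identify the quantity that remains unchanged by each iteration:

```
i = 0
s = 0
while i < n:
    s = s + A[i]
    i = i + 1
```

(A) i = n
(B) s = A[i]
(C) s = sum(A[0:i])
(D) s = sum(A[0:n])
C

A loop invariant must hold before the first iteration and be re-established by every execution of the body.

(C) s = sum(A[0:i]): Initially i = 0 and s = 0 = sum of the empty slice A[0:0]. If s = sum(A[0:i]) holds at the top of an iteration, the body sets s to sum(A[0:i]) + A[i] = sum(A[0:i+1]) and then i to i+1, so s = sum(A[0:i]) holds again. At exit i = n, giving s = sum(A[0:n]).

The other options fail:
(A) i = n: false initially (i = 0); it is the exit condition, not an invariant.
(B) s = A[i]: after the first iteration s = A[0] but i = 1, so s = A[i] compares s with the wrong element (and fails in general).
(D) s = sum(A[0:n]): false before the loop (s = 0, not the full sum) -- it only becomes true at exit.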